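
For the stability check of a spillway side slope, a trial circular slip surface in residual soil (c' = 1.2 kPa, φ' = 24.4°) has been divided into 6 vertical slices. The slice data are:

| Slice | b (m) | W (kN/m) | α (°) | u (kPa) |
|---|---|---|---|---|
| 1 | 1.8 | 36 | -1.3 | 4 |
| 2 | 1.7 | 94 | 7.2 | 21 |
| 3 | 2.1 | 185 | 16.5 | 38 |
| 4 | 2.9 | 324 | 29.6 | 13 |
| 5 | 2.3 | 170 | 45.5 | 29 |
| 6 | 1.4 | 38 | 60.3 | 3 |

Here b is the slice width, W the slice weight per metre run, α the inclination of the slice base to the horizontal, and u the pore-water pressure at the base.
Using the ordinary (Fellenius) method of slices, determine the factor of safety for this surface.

Ordinary method of slices: FS = Σ[c'·Δl_i + (W_i cosα_i − u_i·Δl_i)·tanφ'] / Σ W_i sinα_i, with Δl_i = b_i / cosα_i.
Slice 1: Δl = 1.8/cos(-1.3°) = 1.800 m; N'_1 = 36·cos(-1.3°) − 4·1.800 = 28.8; c'Δl = 2.16; W sinα = -0.8
Slice 2: Δl = 1.7/cos7.2° = 1.714 m; N'_2 = 94·cos7.2° − 21·1.714 = 57.3; c'Δl = 2.06; W sinα = 11.8
Slice 3: Δl = 2.1/cos16.5° = 2.190 m; N'_3 = 185·cos16.5° − 38·2.190 = 94.2; c'Δl = 2.63; W sinα = 52.5
Slice 4: Δl = 2.9/cos29.6° = 3.335 m; N'_4 = 324·cos29.6° − 13·3.335 = 238.4; c'Δl = 4.00; W sinα = 160.0
Slice 5: Δl = 2.3/cos45.5° = 3.281 m; N'_5 = 170·cos45.5° − 29·3.281 = 24.0; c'Δl = 3.94; W sinα = 121.3
Slice 6: Δl = 1.4/cos60.3° = 2.826 m; N'_6 = 38·cos60.3° − 3·2.826 = 10.4; c'Δl = 3.39; W sinα = 33.0
Σc'Δl = 18.2 kN/m; ΣN' = 452.9 kN/m; ΣW sinα = 377.8 kN/m
Resisting = 18.2 + 452.9·tan24.4° = 18.2 + 205.5 = 223.6 kN/m
FS = 223.6 / 377.8 = 0.592

FS = 0.59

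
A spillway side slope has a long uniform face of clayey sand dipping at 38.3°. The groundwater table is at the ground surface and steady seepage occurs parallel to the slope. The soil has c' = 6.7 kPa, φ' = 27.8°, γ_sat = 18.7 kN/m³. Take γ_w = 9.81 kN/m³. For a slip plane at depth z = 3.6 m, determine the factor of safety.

FS = 0.52

With seepage parallel to the slope and the water table at the surface, the effective normal stress on the slip plane uses the buoyant unit weight γ' = γ_sat − γ_w while the driving shear stress uses γ_sat:
FS = [c' + γ' z cos²β tanφ'] / [γ_sat z sinβ cosβ]
γ' = 18.7 − 9.81 = 8.89 kN/m³
Numerator = 6.7 + 8.89·3.6·cos²38.3°·tan27.8° = 6.7 + 8.89·3.6·0.6159·0.5272 = 17.092 kPa
Denominator = 18.7·3.6·sin38.3°·cos38.3° = 18.7·3.6·0.6198·0.7848 = 32.744 kPa
FS = 17.092 / 32.744 = 0.522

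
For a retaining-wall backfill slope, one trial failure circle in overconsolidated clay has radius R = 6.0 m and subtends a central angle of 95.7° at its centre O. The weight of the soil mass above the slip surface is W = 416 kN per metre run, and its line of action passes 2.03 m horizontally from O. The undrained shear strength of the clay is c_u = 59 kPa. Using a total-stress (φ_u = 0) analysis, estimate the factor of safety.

Taking moments about the centre O, the resisting moment is provided by the undrained shear strength acting along the arc:
Arc length L_a = R·θ = 6.0·(95.7°·π/180) = 6.0·1.6703 = 10.02 m
M_R = c_u·L_a·R = 59·10.02·6.0 = 3547.7 kN·m/m
M_D = W·d = 416·2.03 = 844.5 kN·m/m
FS = M_R / M_D = 3547.7 / 844.5 = 4.201

FS = 4.20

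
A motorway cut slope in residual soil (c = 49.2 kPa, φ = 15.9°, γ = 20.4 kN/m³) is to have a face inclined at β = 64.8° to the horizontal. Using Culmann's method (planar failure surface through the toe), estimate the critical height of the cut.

H_c = 24.50 m

Culmann's analysis gives the critical failure plane at α_cr = (β + φ)/2 = (64.8 + 15.9)/2 = 40.4°, and the critical height
H_c = (4c/γ) · sinβ cosφ / [1 − cos(β − φ)]
    = (4·49.2/20.4) · sin64.8°·cos15.9° / [1 − cos(48.9°)]
    = 9.647 · 0.9048·0.9617 / [1 − 0.6574]
    = 9.647 · 0.8702 / 0.3426
    = 24.50 m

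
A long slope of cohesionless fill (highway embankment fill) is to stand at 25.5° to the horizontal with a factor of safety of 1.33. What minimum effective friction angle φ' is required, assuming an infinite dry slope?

FS = tanφ'/tanβ ⇒ tanφ' = FS · tanβ = 1.33 · tan25.5° = 0.6344
φ' = arctan(0.6344) = 32.39°

φ' = 32.4°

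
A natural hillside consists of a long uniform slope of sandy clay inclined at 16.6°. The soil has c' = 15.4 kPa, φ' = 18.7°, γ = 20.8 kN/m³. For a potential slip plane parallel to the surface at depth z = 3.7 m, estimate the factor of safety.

FS = 1.87

For an infinite slope with a slip plane parallel to the surface (no pore pressure): FS = [c' + γz cos²β tanφ'] / [γz sinβ cosβ].
γz = 20.8·3.7 = 76.96 kN/m²
Numerator = 15.4 + 76.96·cos²16.6°·tan18.7° = 15.4 + 76.96·0.9184·0.3385 = 39.323 kPa
Denominator = 76.96·sin16.6°·cos16.6° = 76.96·0.2857·0.9583 = 21.070 kPa
FS = 39.323 / 21.070 = 1.866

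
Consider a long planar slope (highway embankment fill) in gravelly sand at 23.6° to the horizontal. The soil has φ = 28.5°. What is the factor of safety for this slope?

For a dry cohesionless infinite slope the factor of safety is FS = tanφ / tanβ.
FS = tan28.5° / tan23.6° = 0.5430 / 0.4369 = 1.243

FS = 1.24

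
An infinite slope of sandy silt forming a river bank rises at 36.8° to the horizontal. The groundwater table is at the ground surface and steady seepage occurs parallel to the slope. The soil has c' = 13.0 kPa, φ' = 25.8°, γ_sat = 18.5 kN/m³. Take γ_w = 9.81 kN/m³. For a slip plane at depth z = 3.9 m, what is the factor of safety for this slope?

FS = 0.68

With seepage parallel to the slope and the water table at the surface, the effective normal stress on the slip plane uses the buoyant unit weight γ' = γ_sat − γ_w while the driving shear stress uses γ_sat:
FS = [c' + γ' z cos²β tanφ'] / [γ_sat z sinβ cosβ]
γ' = 18.5 − 9.81 = 8.69 kN/m³
Numerator = 13.0 + 8.69·3.9·cos²36.8°·tan25.8° = 13.0 + 8.69·3.9·0.6412·0.4834 = 23.505 kPa
Denominator = 18.5·3.9·sin36.8°·cos36.8° = 18.5·3.9·0.5990·0.8007 = 34.607 kPa
FS = 23.505 / 34.607 = 0.679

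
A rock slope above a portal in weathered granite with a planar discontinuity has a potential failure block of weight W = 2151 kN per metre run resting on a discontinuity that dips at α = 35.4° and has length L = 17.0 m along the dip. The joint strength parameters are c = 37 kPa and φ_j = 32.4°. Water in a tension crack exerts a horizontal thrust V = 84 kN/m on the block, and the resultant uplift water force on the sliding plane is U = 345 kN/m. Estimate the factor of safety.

FS = 1.13

Resolving the block weight along and normal to the plane and applying the Mohr–Coulomb strength on the joint:
N' = W cosα − U − V sinα = 2151·cos35.4° − 345 − 84·sin35.4° = 1359.7 kN/m
Driving force T = W sinα + V cosα = 2151·sin35.4° + 84·cos35.4° = 1314.5 kN/m
Resisting force R = c·L + N'·tanφ_j = 37·17.0 + 1359.7·tan32.4° = 629.0 + 862.9 = 1491.9 kN/m
FS = R / T = 1491.9 / 1314.5 = 1.135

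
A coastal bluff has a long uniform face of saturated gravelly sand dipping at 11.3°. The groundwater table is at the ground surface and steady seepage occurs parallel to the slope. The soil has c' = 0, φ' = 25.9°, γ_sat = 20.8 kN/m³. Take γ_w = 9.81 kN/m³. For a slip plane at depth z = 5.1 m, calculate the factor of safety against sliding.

FS = 1.28

With seepage parallel to the slope and the water table at the surface, the effective normal stress on the slip plane uses the buoyant unit weight γ' = γ_sat − γ_w while the driving shear stress uses γ_sat:
FS = [c' + γ' z cos²β tanφ'] / [γ_sat z sinβ cosβ]
(For c' = 0 this reduces to FS = (γ'/γ_sat)·tanφ'/tanβ.)
γ' = 20.8 − 9.81 = 10.99 kN/m³
Numerator = 0.0 + 10.99·5.1·cos²11.3°·tan25.9° = 0.0 + 10.99·5.1·0.9616·0.4856 = 26.171 kPa
Denominator = 20.8·5.1·sin11.3°·cos11.3° = 20.8·5.1·0.1959·0.9806 = 20.383 kPa
FS = 26.171 / 20.383 = 1.284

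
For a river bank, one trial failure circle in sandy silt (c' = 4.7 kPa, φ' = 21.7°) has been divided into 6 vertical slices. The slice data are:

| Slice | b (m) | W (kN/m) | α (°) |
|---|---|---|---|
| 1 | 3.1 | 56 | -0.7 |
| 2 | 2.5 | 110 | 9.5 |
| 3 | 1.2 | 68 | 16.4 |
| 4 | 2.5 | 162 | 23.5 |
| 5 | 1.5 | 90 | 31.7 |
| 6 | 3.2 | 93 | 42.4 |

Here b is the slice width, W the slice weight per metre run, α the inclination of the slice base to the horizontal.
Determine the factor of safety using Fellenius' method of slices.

FS = 1.34

Ordinary method of slices: FS = Σ[c'·Δl_i + (W_i cosα_i)·tanφ'] / Σ W_i sinα_i, with Δl_i = b_i / cosα_i.
Slice 1: Δl = 3.1/cos(-0.7°) = 3.100 m; N'_1 = 56·cos(-0.7°) = 56.0; c'Δl = 14.57; W sinα = -0.7
Slice 2: Δl = 2.5/cos9.5° = 2.535 m; N'_2 = 110·cos9.5° = 108.5; c'Δl = 11.91; W sinα = 18.2
Slice 3: Δl = 1.2/cos16.4° = 1.251 m; N'_3 = 68·cos16.4° = 65.2; c'Δl = 5.88; W sinα = 19.2
Slice 4: Δl = 2.5/cos23.5° = 2.726 m; N'_4 = 162·cos23.5° = 148.6; c'Δl = 12.81; W sinα = 64.6
Slice 5: Δl = 1.5/cos31.7° = 1.763 m; N'_5 = 90·cos31.7° = 76.6; c'Δl = 8.29; W sinα = 47.3
Slice 6: Δl = 3.2/cos42.4° = 4.333 m; N'_6 = 93·cos42.4° = 68.7; c'Δl = 20.37; W sinα = 62.7
Σc'Δl = 73.8 kN/m; ΣN' = 523.5 kN/m; ΣW sinα = 211.3 kN/m
Resisting = 73.8 + 523.5·tan21.7° = 73.8 + 208.3 = 282.2 kN/m
FS = 282.2 / 211.3 = 1.336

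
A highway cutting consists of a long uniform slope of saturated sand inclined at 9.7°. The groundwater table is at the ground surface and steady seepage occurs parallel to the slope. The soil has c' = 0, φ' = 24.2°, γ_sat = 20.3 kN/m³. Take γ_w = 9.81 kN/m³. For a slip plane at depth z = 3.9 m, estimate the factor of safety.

FS = 1.36

With seepage parallel to the slope and the water table at the surface, the effective normal stress on the slip plane uses the buoyant unit weight γ' = γ_sat − γ_w while the driving shear stress uses γ_sat:
FS = [c' + γ' z cos²β tanφ'] / [γ_sat z sinβ cosβ]
(For c' = 0 this reduces to FS = (γ'/γ_sat)·tanφ'/tanβ.)
γ' = 20.3 − 9.81 = 10.49 kN/m³
Numerator = 0.0 + 10.49·3.9·cos²9.7°·tan24.2° = 0.0 + 10.49·3.9·0.9716·0.4494 = 17.864 kPa
Denominator = 20.3·3.9·sin9.7°·cos9.7° = 20.3·3.9·0.1685·0.9857 = 13.149 kPa
FS = 17.864 / 13.149 = 1.359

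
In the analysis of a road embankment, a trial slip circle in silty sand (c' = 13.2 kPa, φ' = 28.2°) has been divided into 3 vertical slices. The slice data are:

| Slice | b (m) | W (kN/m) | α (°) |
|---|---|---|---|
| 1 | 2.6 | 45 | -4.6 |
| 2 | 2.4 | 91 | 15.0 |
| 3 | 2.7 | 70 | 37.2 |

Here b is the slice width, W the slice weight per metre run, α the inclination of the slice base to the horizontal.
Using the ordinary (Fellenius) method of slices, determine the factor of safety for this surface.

FS = 3.42

Ordinary method of slices: FS = Σ[c'·Δl_i + (W_i cosα_i)·tanφ'] / Σ W_i sinα_i, with Δl_i = b_i / cosα_i.
Slice 1: Δl = 2.6/cos(-4.6°) = 2.608 m; N'_1 = 45·cos(-4.6°) = 44.9; c'Δl = 34.43; W sinα = -3.6
Slice 2: Δl = 2.4/cos15.0° = 2.485 m; N'_2 = 91·cos15.0° = 87.9; c'Δl = 32.80; W sinα = 23.6
Slice 3: Δl = 2.7/cos37.2° = 3.390 m; N'_3 = 70·cos37.2° = 55.8; c'Δl = 44.74; W sinα = 42.3
Σc'Δl = 112.0 kN/m; ΣN' = 188.5 kN/m; ΣW sinα = 62.3 kN/m
Resisting = 112.0 + 188.5·tan28.2° = 112.0 + 101.1 = 213.1 kN/m
FS = 213.1 / 62.3 = 3.422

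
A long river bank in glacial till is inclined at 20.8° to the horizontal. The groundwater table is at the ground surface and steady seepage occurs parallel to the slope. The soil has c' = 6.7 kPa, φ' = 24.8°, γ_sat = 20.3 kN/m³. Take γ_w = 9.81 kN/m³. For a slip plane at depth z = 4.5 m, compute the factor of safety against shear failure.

FS = 0.85

With seepage parallel to the slope and the water table at the surface, the effective normal stress on the slip plane uses the buoyant unit weight γ' = γ_sat − γ_w while the driving shear stress uses γ_sat:
FS = [c' + γ' z cos²β tanφ'] / [γ_sat z sinβ cosβ]
γ' = 20.3 − 9.81 = 10.49 kN/m³
Numerator = 6.7 + 10.49·4.5·cos²20.8°·tan24.8° = 6.7 + 10.49·4.5·0.8739·0.4621 = 25.761 kPa
Denominator = 20.3·4.5·sin20.8°·cos20.8° = 20.3·4.5·0.3551·0.9348 = 30.325 kPa
FS = 25.761 / 30.325 = 0.850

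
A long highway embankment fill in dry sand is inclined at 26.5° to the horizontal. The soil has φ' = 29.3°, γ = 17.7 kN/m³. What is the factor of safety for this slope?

FS = 1.13

For a dry cohesionless infinite slope the factor of safety is FS = tanφ' / tanβ.
FS = tan29.3° / tan26.5° = 0.5612 / 0.4986 = 1.126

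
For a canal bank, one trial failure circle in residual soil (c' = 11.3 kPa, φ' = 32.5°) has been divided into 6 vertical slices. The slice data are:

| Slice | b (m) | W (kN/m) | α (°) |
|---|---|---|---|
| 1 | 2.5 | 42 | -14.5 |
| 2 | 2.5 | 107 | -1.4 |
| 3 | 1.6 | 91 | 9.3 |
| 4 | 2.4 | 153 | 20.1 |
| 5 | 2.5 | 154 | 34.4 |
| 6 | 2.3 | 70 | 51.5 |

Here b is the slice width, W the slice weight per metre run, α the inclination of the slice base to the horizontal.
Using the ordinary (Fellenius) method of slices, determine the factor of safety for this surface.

FS = 2.72

Ordinary method of slices: FS = Σ[c'·Δl_i + (W_i cosα_i)·tanφ'] / Σ W_i sinα_i, with Δl_i = b_i / cosα_i.
Slice 1: Δl = 2.5/cos(-14.5°) = 2.582 m; N'_1 = 42·cos(-14.5°) = 40.7; c'Δl = 29.18; W sinα = -10.5
Slice 2: Δl = 2.5/cos(-1.4°) = 2.501 m; N'_2 = 107·cos(-1.4°) = 107.0; c'Δl = 28.26; W sinα = -2.6
Slice 3: Δl = 1.6/cos9.3° = 1.621 m; N'_3 = 91·cos9.3° = 89.8; c'Δl = 18.32; W sinα = 14.7
Slice 4: Δl = 2.4/cos20.1° = 2.556 m; N'_4 = 153·cos20.1° = 143.7; c'Δl = 28.88; W sinα = 52.6
Slice 5: Δl = 2.5/cos34.4° = 3.030 m; N'_5 = 154·cos34.4° = 127.1; c'Δl = 34.24; W sinα = 87.0
Slice 6: Δl = 2.3/cos51.5° = 3.695 m; N'_6 = 70·cos51.5° = 43.6; c'Δl = 41.75; W sinα = 54.8
Σc'Δl = 180.6 kN/m; ΣN' = 551.8 kN/m; ΣW sinα = 195.9 kN/m
Resisting = 180.6 + 551.8·tan32.5° = 180.6 + 351.5 = 532.1 kN/m
FS = 532.1 / 195.9 = 2.716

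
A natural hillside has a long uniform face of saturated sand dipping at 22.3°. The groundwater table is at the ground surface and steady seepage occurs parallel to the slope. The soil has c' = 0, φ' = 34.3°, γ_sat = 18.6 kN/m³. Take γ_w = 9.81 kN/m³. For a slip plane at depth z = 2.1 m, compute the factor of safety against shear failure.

With seepage parallel to the slope and the water table at the surface, the effective normal stress on the slip plane uses the buoyant unit weight γ' = γ_sat − γ_w while the driving shear stress uses γ_sat:
FS = [c' + γ' z cos²β tanφ'] / [γ_sat z sinβ cosβ]
(For c' = 0 this reduces to FS = (γ'/γ_sat)·tanφ'/tanβ.)
γ' = 18.6 − 9.81 = 8.79 kN/m³
Numerator = 0.0 + 8.79·2.1·cos²22.3°·tan34.3° = 0.0 + 8.79·2.1·0.8560·0.6822 = 10.779 kPa
Denominator = 18.6·2.1·sin22.3°·cos22.3° = 18.6·2.1·0.3795·0.9252 = 13.713 kPa
FS = 10.779 / 13.713 = 0.786

FS = 0.79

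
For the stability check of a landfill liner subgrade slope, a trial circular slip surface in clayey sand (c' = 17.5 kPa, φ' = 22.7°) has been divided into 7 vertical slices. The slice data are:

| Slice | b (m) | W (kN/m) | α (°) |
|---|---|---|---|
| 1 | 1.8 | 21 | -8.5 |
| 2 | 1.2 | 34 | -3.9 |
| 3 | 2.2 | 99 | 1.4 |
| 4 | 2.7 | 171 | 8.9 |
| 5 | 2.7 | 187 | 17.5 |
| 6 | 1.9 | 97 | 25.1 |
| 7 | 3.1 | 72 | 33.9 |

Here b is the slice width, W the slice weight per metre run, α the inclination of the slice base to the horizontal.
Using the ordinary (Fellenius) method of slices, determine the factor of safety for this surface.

Ordinary method of slices: FS = Σ[c'·Δl_i + (W_i cosα_i)·tanφ'] / Σ W_i sinα_i, with Δl_i = b_i / cosα_i.
Slice 1: Δl = 1.8/cos(-8.5°) = 1.820 m; N'_1 = 21·cos(-8.5°) = 20.8; c'Δl = 31.85; W sinα = -3.1
Slice 2: Δl = 1.2/cos(-3.9°) = 1.203 m; N'_2 = 34·cos(-3.9°) = 33.9; c'Δl = 21.05; W sinα = -2.3
Slice 3: Δl = 2.2/cos1.4° = 2.201 m; N'_3 = 99·cos1.4° = 99.0; c'Δl = 38.51; W sinα = 2.4
Slice 4: Δl = 2.7/cos8.9° = 2.733 m; N'_4 = 171·cos8.9° = 168.9; c'Δl = 47.83; W sinα = 26.5
Slice 5: Δl = 2.7/cos17.5° = 2.831 m; N'_5 = 187·cos17.5° = 178.3; c'Δl = 49.54; W sinα = 56.2
Slice 6: Δl = 1.9/cos25.1° = 2.098 m; N'_6 = 97·cos25.1° = 87.8; c'Δl = 36.72; W sinα = 41.1
Slice 7: Δl = 3.1/cos33.9° = 3.735 m; N'_7 = 72·cos33.9° = 59.8; c'Δl = 65.36; W sinα = 40.2
Σc'Δl = 290.9 kN/m; ΣN' = 648.5 kN/m; ΣW sinα = 161.0 kN/m
Resisting = 290.9 + 648.5·tan22.7° = 290.9 + 271.3 = 562.2 kN/m
FS = 562.2 / 161.0 = 3.492

FS = 3.49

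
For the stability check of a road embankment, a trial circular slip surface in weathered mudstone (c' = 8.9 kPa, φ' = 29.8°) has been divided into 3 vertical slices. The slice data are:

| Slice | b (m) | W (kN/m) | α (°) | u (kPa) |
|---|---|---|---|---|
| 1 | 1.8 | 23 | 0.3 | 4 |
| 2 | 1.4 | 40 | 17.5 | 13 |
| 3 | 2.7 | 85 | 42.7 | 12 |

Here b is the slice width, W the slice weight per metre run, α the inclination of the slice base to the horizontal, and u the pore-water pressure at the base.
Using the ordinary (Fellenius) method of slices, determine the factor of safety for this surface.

Ordinary method of slices: FS = Σ[c'·Δl_i + (W_i cosα_i − u_i·Δl_i)·tanφ'] / Σ W_i sinα_i, with Δl_i = b_i / cosα_i.
Slice 1: Δl = 1.8/cos0.3° = 1.800 m; N'_1 = 23·cos0.3° − 4·1.800 = 15.8; c'Δl = 16.02; W sinα = 0.1
Slice 2: Δl = 1.4/cos17.5° = 1.468 m; N'_2 = 40·cos17.5° − 13·1.468 = 19.1; c'Δl = 13.06; W sinα = 12.0
Slice 3: Δl = 2.7/cos42.7° = 3.674 m; N'_3 = 85·cos42.7° − 12·3.674 = 18.4; c'Δl = 32.70; W sinα = 57.6
Σc'Δl = 61.8 kN/m; ΣN' = 53.2 kN/m; ΣW sinα = 69.8 kN/m
Resisting = 61.8 + 53.2·tan29.8° = 61.8 + 30.5 = 92.3 kN/m
FS = 92.3 / 69.8 = 1.322

FS = 1.32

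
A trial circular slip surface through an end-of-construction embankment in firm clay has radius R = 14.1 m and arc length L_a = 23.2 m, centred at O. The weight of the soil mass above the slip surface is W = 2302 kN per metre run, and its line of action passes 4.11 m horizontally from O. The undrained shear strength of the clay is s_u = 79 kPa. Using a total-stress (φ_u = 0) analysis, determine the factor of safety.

Taking moments about the centre O, the resisting moment is provided by the undrained shear strength acting along the arc:
M_R = s_u·L_a·R = 79·23.20·14.1 = 25842.5 kN·m/m
M_D = W·d = 2302·4.11 = 9461.2 kN·m/m
FS = M_R / M_D = 25842.5 / 9461.2 = 2.731

FS = 2.73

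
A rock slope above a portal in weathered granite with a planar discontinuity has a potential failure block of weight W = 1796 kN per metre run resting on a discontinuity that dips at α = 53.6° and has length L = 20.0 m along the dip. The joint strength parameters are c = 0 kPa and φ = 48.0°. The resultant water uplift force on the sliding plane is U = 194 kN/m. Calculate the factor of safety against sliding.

FS = 0.67

Resolving the block weight along and normal to the plane and applying the Mohr–Coulomb strength on the joint:
N' = W cosα − U = 1796·cos53.6° − 194 = 871.8 kN/m
Driving force T = W sinα = 1796·sin53.6° = 1445.6 kN/m
Resisting force R = c·L + N'·tanφ = 0·20.0 + 871.8·tan48.0° = 0.0 + 968.2 = 968.2 kN/m
FS = R / T = 968.2 / 1445.6 = 0.670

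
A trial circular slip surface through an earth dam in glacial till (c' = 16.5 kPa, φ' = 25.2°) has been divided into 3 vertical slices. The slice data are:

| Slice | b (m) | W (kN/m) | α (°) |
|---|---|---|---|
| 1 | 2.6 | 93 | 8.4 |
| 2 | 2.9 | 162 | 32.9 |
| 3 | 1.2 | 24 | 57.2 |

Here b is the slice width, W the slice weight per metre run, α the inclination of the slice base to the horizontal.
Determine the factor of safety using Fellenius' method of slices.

FS = 2.06

Ordinary method of slices: FS = Σ[c'·Δl_i + (W_i cosα_i)·tanφ'] / Σ W_i sinα_i, with Δl_i = b_i / cosα_i.
Slice 1: Δl = 2.6/cos8.4° = 2.628 m; N'_1 = 93·cos8.4° = 92.0; c'Δl = 43.37; W sinα = 13.6
Slice 2: Δl = 2.9/cos32.9° = 3.454 m; N'_2 = 162·cos32.9° = 136.0; c'Δl = 56.99; W sinα = 88.0
Slice 3: Δl = 1.2/cos57.2° = 2.215 m; N'_3 = 24·cos57.2° = 13.0; c'Δl = 36.55; W sinα = 20.2
Σc'Δl = 136.9 kN/m; ΣN' = 241.0 kN/m; ΣW sinα = 121.8 kN/m
Resisting = 136.9 + 241.0·tan25.2° = 136.9 + 113.4 = 250.3 kN/m
FS = 250.3 / 121.8 = 2.056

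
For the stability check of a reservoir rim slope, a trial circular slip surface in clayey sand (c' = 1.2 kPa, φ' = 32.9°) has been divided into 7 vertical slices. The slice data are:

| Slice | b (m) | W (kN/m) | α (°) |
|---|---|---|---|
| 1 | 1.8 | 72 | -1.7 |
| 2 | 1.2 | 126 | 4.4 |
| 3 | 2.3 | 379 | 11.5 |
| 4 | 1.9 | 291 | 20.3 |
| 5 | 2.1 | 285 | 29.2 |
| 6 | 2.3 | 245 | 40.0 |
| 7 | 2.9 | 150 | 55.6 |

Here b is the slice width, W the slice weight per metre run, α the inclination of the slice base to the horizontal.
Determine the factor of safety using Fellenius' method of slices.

Ordinary method of slices: FS = Σ[c'·Δl_i + (W_i cosα_i)·tanφ'] / Σ W_i sinα_i, with Δl_i = b_i / cosα_i.
Slice 1: Δl = 1.8/cos(-1.7°) = 1.801 m; N'_1 = 72·cos(-1.7°) = 72.0; c'Δl = 2.16; W sinα = -2.1
Slice 2: Δl = 1.2/cos4.4° = 1.204 m; N'_2 = 126·cos4.4° = 125.6; c'Δl = 1.44; W sinα = 9.7
Slice 3: Δl = 2.3/cos11.5° = 2.347 m; N'_3 = 379·cos11.5° = 371.4; c'Δl = 2.82; W sinα = 75.6
Slice 4: Δl = 1.9/cos20.3° = 2.026 m; N'_4 = 291·cos20.3° = 272.9; c'Δl = 2.43; W sinα = 101.0
Slice 5: Δl = 2.1/cos29.2° = 2.406 m; N'_5 = 285·cos29.2° = 248.8; c'Δl = 2.89; W sinα = 139.0
Slice 6: Δl = 2.3/cos40.0° = 3.002 m; N'_6 = 245·cos40.0° = 187.7; c'Δl = 3.60; W sinα = 157.5
Slice 7: Δl = 2.9/cos55.6° = 5.133 m; N'_7 = 150·cos55.6° = 84.7; c'Δl = 6.16; W sinα = 123.8
Σc'Δl = 21.5 kN/m; ΣN' = 1363.1 kN/m; ΣW sinα = 604.3 kN/m
Resisting = 21.5 + 1363.1·tan32.9° = 21.5 + 881.8 = 903.3 kN/m
FS = 903.3 / 604.3 = 1.495

FS = 1.49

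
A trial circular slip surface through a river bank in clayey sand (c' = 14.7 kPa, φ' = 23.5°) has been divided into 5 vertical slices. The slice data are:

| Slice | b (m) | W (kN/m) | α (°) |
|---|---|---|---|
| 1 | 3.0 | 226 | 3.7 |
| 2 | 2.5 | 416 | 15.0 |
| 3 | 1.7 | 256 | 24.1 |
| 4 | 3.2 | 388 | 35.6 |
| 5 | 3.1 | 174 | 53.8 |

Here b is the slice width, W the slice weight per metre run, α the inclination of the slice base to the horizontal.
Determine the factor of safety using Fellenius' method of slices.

FS = 1.35

Ordinary method of slices: FS = Σ[c'·Δl_i + (W_i cosα_i)·tanφ'] / Σ W_i sinα_i, with Δl_i = b_i / cosα_i.
Slice 1: Δl = 3.0/cos3.7° = 3.006 m; N'_1 = 226·cos3.7° = 225.5; c'Δl = 44.19; W sinα = 14.6
Slice 2: Δl = 2.5/cos15.0° = 2.588 m; N'_2 = 416·cos15.0° = 401.8; c'Δl = 38.05; W sinα = 107.7
Slice 3: Δl = 1.7/cos24.1° = 1.862 m; N'_3 = 256·cos24.1° = 233.7; c'Δl = 27.38; W sinα = 104.5
Slice 4: Δl = 3.2/cos35.6° = 3.936 m; N'_4 = 388·cos35.6° = 315.5; c'Δl = 57.85; W sinα = 225.9
Slice 5: Δl = 3.1/cos53.8° = 5.249 m; N'_5 = 174·cos53.8° = 102.8; c'Δl = 77.16; W sinα = 140.4
Σc'Δl = 244.6 kN/m; ΣN' = 1279.3 kN/m; ΣW sinα = 593.1 kN/m
Resisting = 244.6 + 1279.3·tan23.5° = 244.6 + 556.3 = 800.9 kN/m
FS = 800.9 / 593.1 = 1.350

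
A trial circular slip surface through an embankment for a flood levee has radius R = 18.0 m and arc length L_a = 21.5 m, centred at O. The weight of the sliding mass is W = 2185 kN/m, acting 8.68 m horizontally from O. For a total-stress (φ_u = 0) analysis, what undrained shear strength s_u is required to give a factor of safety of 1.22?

s_u = 59.8 kPa

FS = s_u·L_a·R / (W·d), so s_u = FS·W·d / (L_a·R).
s_u = 1.22·2185·8.68 / (21.50·18.0) = 23138.3 / 387.00 = 59.79 kPa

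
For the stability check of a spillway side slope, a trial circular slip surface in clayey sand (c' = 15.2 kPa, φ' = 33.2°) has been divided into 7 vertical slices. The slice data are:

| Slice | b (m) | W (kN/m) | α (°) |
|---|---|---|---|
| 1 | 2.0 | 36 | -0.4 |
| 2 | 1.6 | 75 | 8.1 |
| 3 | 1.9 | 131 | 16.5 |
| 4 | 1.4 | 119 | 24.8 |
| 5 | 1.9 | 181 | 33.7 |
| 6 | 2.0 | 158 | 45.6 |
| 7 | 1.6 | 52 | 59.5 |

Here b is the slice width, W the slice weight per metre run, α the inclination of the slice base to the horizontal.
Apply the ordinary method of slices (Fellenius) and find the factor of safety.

FS = 1.82

Ordinary method of slices: FS = Σ[c'·Δl_i + (W_i cosα_i)·tanφ'] / Σ W_i sinα_i, with Δl_i = b_i / cosα_i.
Slice 1: Δl = 2.0/cos(-0.4°) = 2.000 m; N'_1 = 36·cos(-0.4°) = 36.0; c'Δl = 30.40; W sinα = -0.3
Slice 2: Δl = 1.6/cos8.1° = 1.616 m; N'_2 = 75·cos8.1° = 74.3; c'Δl = 24.57; W sinα = 10.6
Slice 3: Δl = 1.9/cos16.5° = 1.982 m; N'_3 = 131·cos16.5° = 125.6; c'Δl = 30.12; W sinα = 37.2
Slice 4: Δl = 1.4/cos24.8° = 1.542 m; N'_4 = 119·cos24.8° = 108.0; c'Δl = 23.44; W sinα = 49.9
Slice 5: Δl = 1.9/cos33.7° = 2.284 m; N'_5 = 181·cos33.7° = 150.6; c'Δl = 34.71; W sinα = 100.4
Slice 6: Δl = 2.0/cos45.6° = 2.859 m; N'_6 = 158·cos45.6° = 110.5; c'Δl = 43.45; W sinα = 112.9
Slice 7: Δl = 1.6/cos59.5° = 3.152 m; N'_7 = 52·cos59.5° = 26.4; c'Δl = 47.92; W sinα = 44.8
Σc'Δl = 234.6 kN/m; ΣN' = 631.4 kN/m; ΣW sinα = 355.6 kN/m
Resisting = 234.6 + 631.4·tan33.2° = 234.6 + 413.2 = 647.8 kN/m
FS = 647.8 / 355.6 = 1.822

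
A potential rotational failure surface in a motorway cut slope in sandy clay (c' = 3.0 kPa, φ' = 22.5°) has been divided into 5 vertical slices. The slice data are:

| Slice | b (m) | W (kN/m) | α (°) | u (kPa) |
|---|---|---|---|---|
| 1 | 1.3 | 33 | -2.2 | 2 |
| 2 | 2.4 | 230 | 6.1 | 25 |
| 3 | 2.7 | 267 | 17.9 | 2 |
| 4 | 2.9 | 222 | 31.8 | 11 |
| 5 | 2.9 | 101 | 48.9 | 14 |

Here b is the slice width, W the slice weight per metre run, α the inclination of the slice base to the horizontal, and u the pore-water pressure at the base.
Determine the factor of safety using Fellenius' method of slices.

Ordinary method of slices: FS = Σ[c'·Δl_i + (W_i cosα_i − u_i·Δl_i)·tanφ'] / Σ W_i sinα_i, with Δl_i = b_i / cosα_i.
Slice 1: Δl = 1.3/cos(-2.2°) = 1.301 m; N'_1 = 33·cos(-2.2°) − 2·1.301 = 30.4; c'Δl = 3.90; W sinα = -1.3
Slice 2: Δl = 2.4/cos6.1° = 2.414 m; N'_2 = 230·cos6.1° − 25·2.414 = 168.4; c'Δl = 7.24; W sinα = 24.4
Slice 3: Δl = 2.7/cos17.9° = 2.837 m; N'_3 = 267·cos17.9° − 2·2.837 = 248.4; c'Δl = 8.51; W sinα = 82.1
Slice 4: Δl = 2.9/cos31.8° = 3.412 m; N'_4 = 222·cos31.8° − 11·3.412 = 151.1; c'Δl = 10.24; W sinα = 117.0
Slice 5: Δl = 2.9/cos48.9° = 4.411 m; N'_5 = 101·cos48.9° − 14·4.411 = 4.6; c'Δl = 13.23; W sinα = 76.1
Σc'Δl = 43.1 kN/m; ΣN' = 602.9 kN/m; ΣW sinα = 298.3 kN/m
Resisting = 43.1 + 602.9·tan22.5° = 43.1 + 249.7 = 292.9 kN/m
FS = 292.9 / 298.3 = 0.982

FS = 0.98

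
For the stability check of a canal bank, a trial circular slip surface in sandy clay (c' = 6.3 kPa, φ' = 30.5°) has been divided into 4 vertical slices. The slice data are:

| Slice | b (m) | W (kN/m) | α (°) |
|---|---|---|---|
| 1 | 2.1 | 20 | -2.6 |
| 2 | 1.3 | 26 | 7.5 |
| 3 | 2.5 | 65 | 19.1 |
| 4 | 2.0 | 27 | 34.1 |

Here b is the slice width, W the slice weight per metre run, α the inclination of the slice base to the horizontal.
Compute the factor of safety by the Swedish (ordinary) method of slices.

FS = 3.33

Ordinary method of slices: FS = Σ[c'·Δl_i + (W_i cosα_i)·tanφ'] / Σ W_i sinα_i, with Δl_i = b_i / cosα_i.
Slice 1: Δl = 2.1/cos(-2.6°) = 2.102 m; N'_1 = 20·cos(-2.6°) = 20.0; c'Δl = 13.24; W sinα = -0.9
Slice 2: Δl = 1.3/cos7.5° = 1.311 m; N'_2 = 26·cos7.5° = 25.8; c'Δl = 8.26; W sinα = 3.4
Slice 3: Δl = 2.5/cos19.1° = 2.646 m; N'_3 = 65·cos19.1° = 61.4; c'Δl = 16.67; W sinα = 21.3
Slice 4: Δl = 2.0/cos34.1° = 2.415 m; N'_4 = 27·cos34.1° = 22.4; c'Δl = 15.22; W sinα = 15.1
Σc'Δl = 53.4 kN/m; ΣN' = 129.5 kN/m; ΣW sinα = 38.9 kN/m
Resisting = 53.4 + 129.5·tan30.5° = 53.4 + 76.3 = 129.7 kN/m
FS = 129.7 / 38.9 = 3.335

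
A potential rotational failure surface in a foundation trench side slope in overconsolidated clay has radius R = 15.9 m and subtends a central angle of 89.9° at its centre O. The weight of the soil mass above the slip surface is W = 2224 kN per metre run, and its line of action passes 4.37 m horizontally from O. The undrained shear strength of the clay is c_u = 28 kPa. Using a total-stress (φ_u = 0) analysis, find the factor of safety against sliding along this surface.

FS = 1.14

Taking moments about the centre O, the resisting moment is provided by the undrained shear strength acting along the arc:
Arc length L_a = R·θ = 15.9·(89.9°·π/180) = 15.9·1.5691 = 24.95 m
M_R = c_u·L_a·R = 28·24.95·15.9 = 11106.8 kN·m/m
M_D = W·d = 2224·4.37 = 9718.9 kN·m/m
FS = M_R / M_D = 11106.8 / 9718.9 = 1.143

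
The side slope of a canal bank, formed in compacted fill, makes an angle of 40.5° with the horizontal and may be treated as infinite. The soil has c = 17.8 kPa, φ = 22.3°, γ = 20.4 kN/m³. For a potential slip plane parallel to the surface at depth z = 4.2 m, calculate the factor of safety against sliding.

FS = 0.90

For an infinite slope with a slip plane parallel to the surface (no pore pressure): FS = [c + γz cos²β tanφ] / [γz sinβ cosβ].
γz = 20.4·4.2 = 85.68 kN/m²
Numerator = 17.8 + 85.68·cos²40.5°·tan22.3° = 17.8 + 85.68·0.5782·0.4101 = 38.119 kPa
Denominator = 85.68·sin40.5°·cos40.5° = 85.68·0.6494·0.7604 = 42.313 kPa
FS = 38.119 / 42.313 = 0.901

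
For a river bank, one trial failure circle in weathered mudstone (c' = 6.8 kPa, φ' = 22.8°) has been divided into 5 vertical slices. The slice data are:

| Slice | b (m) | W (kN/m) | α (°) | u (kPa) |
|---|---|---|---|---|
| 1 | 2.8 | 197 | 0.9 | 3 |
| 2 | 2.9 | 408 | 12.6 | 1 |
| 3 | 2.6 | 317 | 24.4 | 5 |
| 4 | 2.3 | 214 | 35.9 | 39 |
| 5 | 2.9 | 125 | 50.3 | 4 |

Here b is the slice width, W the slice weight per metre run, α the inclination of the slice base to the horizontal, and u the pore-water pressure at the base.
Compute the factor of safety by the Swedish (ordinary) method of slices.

Ordinary method of slices: FS = Σ[c'·Δl_i + (W_i cosα_i − u_i·Δl_i)·tanφ'] / Σ W_i sinα_i, with Δl_i = b_i / cosα_i.
Slice 1: Δl = 2.8/cos0.9° = 2.800 m; N'_1 = 197·cos0.9° − 3·2.800 = 188.6; c'Δl = 19.04; W sinα = 3.1
Slice 2: Δl = 2.9/cos12.6° = 2.972 m; N'_2 = 408·cos12.6° − 1·2.972 = 395.2; c'Δl = 20.21; W sinα = 89.0
Slice 3: Δl = 2.6/cos24.4° = 2.855 m; N'_3 = 317·cos24.4° − 5·2.855 = 274.4; c'Δl = 19.41; W sinα = 131.0
Slice 4: Δl = 2.3/cos35.9° = 2.839 m; N'_4 = 214·cos35.9° − 39·2.839 = 62.6; c'Δl = 19.31; W sinα = 125.5
Slice 5: Δl = 2.9/cos50.3° = 4.540 m; N'_5 = 125·cos50.3° − 4·4.540 = 61.7; c'Δl = 30.87; W sinα = 96.2
Σc'Δl = 108.8 kN/m; ΣN' = 982.5 kN/m; ΣW sinα = 444.7 kN/m
Resisting = 108.8 + 982.5·tan22.8° = 108.8 + 413.0 = 521.8 kN/m
FS = 521.8 / 444.7 = 1.173

FS = 1.17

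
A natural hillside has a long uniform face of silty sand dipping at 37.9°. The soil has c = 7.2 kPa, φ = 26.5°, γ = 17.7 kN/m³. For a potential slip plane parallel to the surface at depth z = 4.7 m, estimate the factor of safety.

For an infinite slope with a slip plane parallel to the surface (no pore pressure): FS = [c + γz cos²β tanφ] / [γz sinβ cosβ].
γz = 17.7·4.7 = 83.19 kN/m²
Numerator = 7.2 + 83.19·cos²37.9°·tan26.5° = 7.2 + 83.19·0.6227·0.4986 = 33.026 kPa
Denominator = 83.19·sin37.9°·cos37.9° = 83.19·0.6143·0.7891 = 40.324 kPa
FS = 33.026 / 40.324 = 0.819

FS = 0.82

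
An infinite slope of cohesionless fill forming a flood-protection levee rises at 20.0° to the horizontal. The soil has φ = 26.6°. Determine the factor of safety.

FS = 1.38

For a dry cohesionless infinite slope the factor of safety is FS = tanφ / tanβ.
FS = tan26.6° / tan20.0° = 0.5008 / 0.3640 = 1.376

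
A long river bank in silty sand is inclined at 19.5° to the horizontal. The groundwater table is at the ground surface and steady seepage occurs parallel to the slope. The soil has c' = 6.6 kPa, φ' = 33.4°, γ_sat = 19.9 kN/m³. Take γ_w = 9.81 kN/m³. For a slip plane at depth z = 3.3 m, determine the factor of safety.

With seepage parallel to the slope and the water table at the surface, the effective normal stress on the slip plane uses the buoyant unit weight γ' = γ_sat − γ_w while the driving shear stress uses γ_sat:
FS = [c' + γ' z cos²β tanφ'] / [γ_sat z sinβ cosβ]
γ' = 19.9 − 9.81 = 10.09 kN/m³
Numerator = 6.6 + 10.09·3.3·cos²19.5°·tan33.4° = 6.6 + 10.09·3.3·0.8886·0.6594 = 26.109 kPa
Denominator = 19.9·3.3·sin19.5°·cos19.5° = 19.9·3.3·0.3338·0.9426 = 20.664 kPa
FS = 26.109 / 20.664 = 1.264

FS = 1.26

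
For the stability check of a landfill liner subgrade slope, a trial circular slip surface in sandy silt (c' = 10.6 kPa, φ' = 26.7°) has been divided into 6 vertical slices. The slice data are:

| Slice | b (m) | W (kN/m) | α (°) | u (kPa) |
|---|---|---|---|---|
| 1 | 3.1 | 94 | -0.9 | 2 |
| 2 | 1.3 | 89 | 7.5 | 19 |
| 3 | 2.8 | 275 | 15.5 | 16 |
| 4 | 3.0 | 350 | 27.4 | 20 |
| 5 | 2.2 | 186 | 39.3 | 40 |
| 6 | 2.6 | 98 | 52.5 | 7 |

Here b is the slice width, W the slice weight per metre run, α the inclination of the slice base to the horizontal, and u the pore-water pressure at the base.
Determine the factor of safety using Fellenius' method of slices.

Ordinary method of slices: FS = Σ[c'·Δl_i + (W_i cosα_i − u_i·Δl_i)·tanφ'] / Σ W_i sinα_i, with Δl_i = b_i / cosα_i.
Slice 1: Δl = 3.1/cos(-0.9°) = 3.100 m; N'_1 = 94·cos(-0.9°) − 2·3.100 = 87.8; c'Δl = 32.86; W sinα = -1.5
Slice 2: Δl = 1.3/cos7.5° = 1.311 m; N'_2 = 89·cos7.5° − 19·1.311 = 63.3; c'Δl = 13.90; W sinα = 11.6
Slice 3: Δl = 2.8/cos15.5° = 2.906 m; N'_3 = 275·cos15.5° − 16·2.906 = 218.5; c'Δl = 30.80; W sinα = 73.5
Slice 4: Δl = 3.0/cos27.4° = 3.379 m; N'_4 = 350·cos27.4° − 20·3.379 = 243.2; c'Δl = 35.82; W sinα = 161.1
Slice 5: Δl = 2.2/cos39.3° = 2.843 m; N'_5 = 186·cos39.3° − 40·2.843 = 30.2; c'Δl = 30.14; W sinα = 117.8
Slice 6: Δl = 2.6/cos52.5° = 4.271 m; N'_6 = 98·cos52.5° − 7·4.271 = 29.8; c'Δl = 45.27; W sinα = 77.7
Σc'Δl = 188.8 kN/m; ΣN' = 672.8 kN/m; ΣW sinα = 440.3 kN/m
Resisting = 188.8 + 672.8·tan26.7° = 188.8 + 338.4 = 527.1 kN/m
FS = 527.1 / 440.3 = 1.197

FS = 1.20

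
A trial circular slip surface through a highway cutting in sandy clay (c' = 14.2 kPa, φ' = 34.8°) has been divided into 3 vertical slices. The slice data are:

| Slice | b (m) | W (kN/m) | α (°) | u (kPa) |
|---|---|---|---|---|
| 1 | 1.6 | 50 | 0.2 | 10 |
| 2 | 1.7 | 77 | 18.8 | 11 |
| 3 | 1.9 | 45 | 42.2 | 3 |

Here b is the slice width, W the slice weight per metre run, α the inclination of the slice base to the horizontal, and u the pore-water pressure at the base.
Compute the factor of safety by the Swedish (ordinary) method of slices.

FS = 2.95

Ordinary method of slices: FS = Σ[c'·Δl_i + (W_i cosα_i − u_i·Δl_i)·tanφ'] / Σ W_i sinα_i, with Δl_i = b_i / cosα_i.
Slice 1: Δl = 1.6/cos0.2° = 1.600 m; N'_1 = 50·cos0.2° − 10·1.600 = 34.0; c'Δl = 22.72; W sinα = 0.2
Slice 2: Δl = 1.7/cos18.8° = 1.796 m; N'_2 = 77·cos18.8° − 11·1.796 = 53.1; c'Δl = 25.50; W sinα = 24.8
Slice 3: Δl = 1.9/cos42.2° = 2.565 m; N'_3 = 45·cos42.2° − 3·2.565 = 25.6; c'Δl = 36.42; W sinα = 30.2
Σc'Δl = 84.6 kN/m; ΣN' = 112.8 kN/m; ΣW sinα = 55.2 kN/m
Resisting = 84.6 + 112.8·tan34.8° = 84.6 + 78.4 = 163.0 kN/m
FS = 163.0 / 55.2 = 2.952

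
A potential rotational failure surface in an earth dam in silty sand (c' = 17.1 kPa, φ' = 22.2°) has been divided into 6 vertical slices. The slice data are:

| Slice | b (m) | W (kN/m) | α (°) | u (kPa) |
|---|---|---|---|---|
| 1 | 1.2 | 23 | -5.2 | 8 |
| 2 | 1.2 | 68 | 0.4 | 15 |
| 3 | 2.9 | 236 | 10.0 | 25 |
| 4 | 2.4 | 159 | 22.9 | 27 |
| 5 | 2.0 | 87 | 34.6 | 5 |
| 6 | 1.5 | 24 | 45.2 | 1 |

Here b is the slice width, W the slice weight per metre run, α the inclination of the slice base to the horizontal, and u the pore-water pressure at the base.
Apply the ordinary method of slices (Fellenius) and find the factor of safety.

FS = 2.18

Ordinary method of slices: FS = Σ[c'·Δl_i + (W_i cosα_i − u_i·Δl_i)·tanφ'] / Σ W_i sinα_i, with Δl_i = b_i / cosα_i.
Slice 1: Δl = 1.2/cos(-5.2°) = 1.205 m; N'_1 = 23·cos(-5.2°) − 8·1.205 = 13.3; c'Δl = 20.60; W sinα = -2.1
Slice 2: Δl = 1.2/cos0.4° = 1.200 m; N'_2 = 68·cos0.4° − 15·1.200 = 50.0; c'Δl = 20.52; W sinα = 0.5
Slice 3: Δl = 2.9/cos10.0° = 2.945 m; N'_3 = 236·cos10.0° − 25·2.945 = 158.8; c'Δl = 50.36; W sinα = 41.0
Slice 4: Δl = 2.4/cos22.9° = 2.605 m; N'_4 = 159·cos22.9° − 27·2.605 = 76.1; c'Δl = 44.55; W sinα = 61.9
Slice 5: Δl = 2.0/cos34.6° = 2.430 m; N'_5 = 87·cos34.6° − 5·2.430 = 59.5; c'Δl = 41.55; W sinα = 49.4
Slice 6: Δl = 1.5/cos45.2° = 2.129 m; N'_6 = 24·cos45.2° − 1·2.129 = 14.8; c'Δl = 36.40; W sinα = 17.0
Σc'Δl = 214.0 kN/m; ΣN' = 372.4 kN/m; ΣW sinα = 167.7 kN/m
Resisting = 214.0 + 372.4·tan22.2° = 214.0 + 152.0 = 366.0 kN/m
FS = 366.0 / 167.7 = 2.183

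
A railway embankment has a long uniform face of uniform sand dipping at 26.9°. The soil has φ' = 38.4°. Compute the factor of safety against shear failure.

For a dry cohesionless infinite slope the factor of safety is FS = tanφ' / tanβ.
FS = tan38.4° / tan26.9° = 0.7926 / 0.5073 = 1.562

FS = 1.56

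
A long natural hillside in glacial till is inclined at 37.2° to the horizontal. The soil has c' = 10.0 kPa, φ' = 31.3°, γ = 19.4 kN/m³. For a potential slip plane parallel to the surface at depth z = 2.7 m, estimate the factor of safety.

FS = 1.20

For an infinite slope with a slip plane parallel to the surface (no pore pressure): FS = [c' + γz cos²β tanφ'] / [γz sinβ cosβ].
γz = 19.4·2.7 = 52.38 kN/m²
Numerator = 10.0 + 52.38·cos²37.2°·tan31.3° = 10.0 + 52.38·0.6345·0.6080 = 30.206 kPa
Denominator = 52.38·sin37.2°·cos37.2° = 52.38·0.6046·0.7965 = 25.225 kPa
FS = 30.206 / 25.225 = 1.197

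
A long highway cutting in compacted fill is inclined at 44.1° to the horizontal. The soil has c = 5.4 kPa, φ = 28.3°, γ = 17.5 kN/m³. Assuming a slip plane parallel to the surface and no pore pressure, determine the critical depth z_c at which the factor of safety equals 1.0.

z_c = 1.39 m

Setting FS = 1.00 in FS = [c + γz cos²β tanφ] / [γz sinβ cosβ] and solving for z:
z = c / [γ cosβ (FS·sinβ − cosβ·tanφ)]
  = 5.4 / [17.5·cos44.1°·(1.00·sin44.1° − cos44.1°·tan28.3°)]
  = 5.4 / [17.5·0.7181·(1.00·0.6959 − 0.7181·0.5384)]
  = 5.4 / 3.8863 = 1.389 m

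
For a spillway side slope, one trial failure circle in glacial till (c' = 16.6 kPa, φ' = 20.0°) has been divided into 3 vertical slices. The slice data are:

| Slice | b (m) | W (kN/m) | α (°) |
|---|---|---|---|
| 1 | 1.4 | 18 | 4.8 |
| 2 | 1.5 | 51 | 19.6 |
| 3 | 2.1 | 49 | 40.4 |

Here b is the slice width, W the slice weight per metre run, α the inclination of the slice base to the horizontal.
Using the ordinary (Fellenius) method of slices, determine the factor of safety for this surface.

Ordinary method of slices: FS = Σ[c'·Δl_i + (W_i cosα_i)·tanφ'] / Σ W_i sinα_i, with Δl_i = b_i / cosα_i.
Slice 1: Δl = 1.4/cos4.8° = 1.405 m; N'_1 = 18·cos4.8° = 17.9; c'Δl = 23.32; W sinα = 1.5
Slice 2: Δl = 1.5/cos19.6° = 1.592 m; N'_2 = 51·cos19.6° = 48.0; c'Δl = 26.43; W sinα = 17.1
Slice 3: Δl = 2.1/cos40.4° = 2.758 m; N'_3 = 49·cos40.4° = 37.3; c'Δl = 45.78; W sinα = 31.8
Σc'Δl = 95.5 kN/m; ΣN' = 103.3 kN/m; ΣW sinα = 50.4 kN/m
Resisting = 95.5 + 103.3·tan20.0° = 95.5 + 37.6 = 133.1 kN/m
FS = 133.1 / 50.4 = 2.643

FS = 2.64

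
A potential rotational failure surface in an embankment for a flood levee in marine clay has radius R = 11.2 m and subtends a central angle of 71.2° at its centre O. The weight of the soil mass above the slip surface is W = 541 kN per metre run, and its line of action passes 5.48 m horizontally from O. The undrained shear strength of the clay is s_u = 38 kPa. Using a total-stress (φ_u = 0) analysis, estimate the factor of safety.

FS = 2.00

Taking moments about the centre O, the resisting moment is provided by the undrained shear strength acting along the arc:
Arc length L_a = R·θ = 11.2·(71.2°·π/180) = 11.2·1.2427 = 13.92 m
M_R = s_u·L_a·R = 38·13.92·11.2 = 5923.5 kN·m/m
M_D = W·d = 541·5.48 = 2964.7 kN·m/m
FS = M_R / M_D = 5923.5 / 2964.7 = 1.998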